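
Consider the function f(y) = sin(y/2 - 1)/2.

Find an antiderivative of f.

Recover f(y) by differentiating a candidate F(y); any mismatch rules it out.
Check: d/dy[-cos(y/2 - 1)] = sin(y/2 - 1)/2 = f(y).

An antiderivative is F(y) = -cos(y/2 - 1).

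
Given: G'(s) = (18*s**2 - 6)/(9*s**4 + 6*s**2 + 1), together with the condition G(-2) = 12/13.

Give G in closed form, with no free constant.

G(s) = -2*s/(s**2 + 1/3)

G'(s) has the shape u'v + uv' for u = -2*s and v = 1/(s**2 + 1/3) — it is the derivative of the product u*v.
A general antiderivative is -2*s/(s**2 + 1/3) + C.
The condition gives C = 12/13 - (12/13) = 0.
So G(s) = -2*s/(s**2 + 1/3).
Check: d/ds[-2*s/(s**2 + 1/3)] = (18*s**2 - 6)/(9*s**4 + 6*s**2 + 1) = G'(s).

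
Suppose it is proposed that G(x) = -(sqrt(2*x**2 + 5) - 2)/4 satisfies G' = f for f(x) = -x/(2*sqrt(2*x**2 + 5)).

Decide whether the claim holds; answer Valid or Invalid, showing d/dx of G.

d/dx[G] = -x/(2*sqrt(2*x**2 + 5))
This equals f(x) exactly, so the claim holds.

Valid - the claim checks out under differentiation.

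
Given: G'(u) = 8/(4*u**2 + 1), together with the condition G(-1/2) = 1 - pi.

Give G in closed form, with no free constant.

For G(u) to be correct, d/du[G] must agree with the stated G'(u) identically.
A general antiderivative is 4*atan(2*u) + C.
The condition gives C = 1 - pi - (-pi) = 1.
So G(u) = 4*atan(2*u) + 1.
Check: d/du[4*atan(2*u) + 1] = 8/(4*u**2 + 1) = G'(u).

G(u) = 4*atan(2*u) + 1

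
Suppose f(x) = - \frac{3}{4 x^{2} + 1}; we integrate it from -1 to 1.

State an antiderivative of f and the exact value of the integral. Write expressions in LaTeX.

Antiderivative: F(x) = - \frac{3 \operatorname{atan}{\left(2 x \right)}}{2}; value = - 3 \operatorname{atan}{\left(2 \right)}

Differentiate the proposed F(x) back; it has to land on f(x) exactly.
F(x) = - \frac{3 \operatorname{atan}{\left(2 x \right)}}{2} is an antiderivative of f.
Check: d/dx[- \frac{3 \operatorname{atan}{\left(2 x \right)}}{2}] = - \frac{3}{4 x^{2} + 1} = f(x).
F(1) = - \frac{3 \operatorname{atan}{\left(2 \right)}}{2}; F(-1) = \frac{3 \operatorname{atan}{\left(2 \right)}}{2}.
Integral = F(1) - F(-1) = - 3 \operatorname{atan}{\left(2 \right)}.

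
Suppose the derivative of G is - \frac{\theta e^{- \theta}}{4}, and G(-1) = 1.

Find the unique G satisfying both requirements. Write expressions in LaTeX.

G(\theta) = \frac{\left(\theta + 4 e^{\theta} + 1\right) e^{- \theta}}{4}

G'(\theta) has the shape u'v + uv' for u = \frac{\theta}{4} + \frac{1}{4} and v = e^{- \theta} — it is the derivative of the product u*v.
A general antiderivative is \frac{\left(\theta + 1\right) e^{- \theta}}{4} + C.
The condition gives C = 1 - (0) = 1.
So G(\theta) = \frac{\left(\theta + 4 e^{\theta} + 1\right) e^{- \theta}}{4}.
Check: d/d\theta[\frac{\left(\theta + 4 e^{\theta} + 1\right) e^{- \theta}}{4}] = - \frac{\theta e^{- \theta}}{4} = G'(\theta).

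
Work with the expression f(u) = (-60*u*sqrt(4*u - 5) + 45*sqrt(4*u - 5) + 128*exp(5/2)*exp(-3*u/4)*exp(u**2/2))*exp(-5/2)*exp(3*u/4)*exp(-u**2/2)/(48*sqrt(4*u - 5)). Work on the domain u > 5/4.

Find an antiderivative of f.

Any candidate F(u) must reproduce f(u) exactly when differentiated.
Check: d/du[4*sqrt(4*u - 5)/3 + 5*exp(-u**2/2 + 3*u/4 - 5/2)/4] = (-60*u*sqrt(4*u - 5) + 45*sqrt(4*u - 5) + 128*exp(5/2)*exp(-3*u/4)*exp(u**2/2))*exp(-5/2)*exp(3*u/4)*exp(-u**2/2)/(48*sqrt(4*u - 5)) = f(u).

An antiderivative is F(u) = 4*sqrt(4*u - 5)/3 + 5*exp(-u**2/2 + 3*u/4 - 5/2)/4.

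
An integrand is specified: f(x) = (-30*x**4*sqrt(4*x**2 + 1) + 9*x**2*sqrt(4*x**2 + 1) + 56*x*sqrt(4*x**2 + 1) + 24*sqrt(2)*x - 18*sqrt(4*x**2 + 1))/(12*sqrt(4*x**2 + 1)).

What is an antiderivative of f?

Since d/dx undoes antidifferentiation here, F'(x) = f(x) is required of F(x).
Check: d/dx[(-6*x**5 + 3*x**3 + 28*x**2 - 18*x + 6*sqrt(2)*sqrt(4*x**2 + 1) - 20)/12] = (-30*x**4*sqrt(4*x**2 + 1) + 9*x**2*sqrt(4*x**2 + 1) + 56*x*sqrt(4*x**2 + 1) + 24*sqrt(2)*x - 18*sqrt(4*x**2 + 1))/(12*sqrt(4*x**2 + 1)) = f(x).

An antiderivative is F(x) = (-6*x**5 + 3*x**3 + 28*x**2 - 18*x + 6*sqrt(2)*sqrt(4*x**2 + 1) - 20)/12.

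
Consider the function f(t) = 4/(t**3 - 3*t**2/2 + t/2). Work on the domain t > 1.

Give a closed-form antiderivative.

The denominator factors as t*(t - 1)*(2*t - 1); partial fractions split f into directly integrable pieces: -32/(2*t - 1) + 8/(t - 1) + 8/t.
Check: d/dt[-16*log(2*t - 1) + 8*log(t**2 - t)] = 8/(2*t**3 - 3*t**2 + t), which equals f(t).

An antiderivative is F(t) = -16*log(2*t - 1) + 8*log(t**2 - t).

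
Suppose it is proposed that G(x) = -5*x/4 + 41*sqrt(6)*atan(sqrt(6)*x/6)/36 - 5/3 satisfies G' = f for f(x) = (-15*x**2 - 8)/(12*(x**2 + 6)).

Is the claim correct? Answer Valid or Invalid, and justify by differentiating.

Valid: G'(x) = f(x).

d/dx[G] = (-15*x**2 - 8)/(12*x**2 + 72)
This equals f(x) exactly, so the claim holds.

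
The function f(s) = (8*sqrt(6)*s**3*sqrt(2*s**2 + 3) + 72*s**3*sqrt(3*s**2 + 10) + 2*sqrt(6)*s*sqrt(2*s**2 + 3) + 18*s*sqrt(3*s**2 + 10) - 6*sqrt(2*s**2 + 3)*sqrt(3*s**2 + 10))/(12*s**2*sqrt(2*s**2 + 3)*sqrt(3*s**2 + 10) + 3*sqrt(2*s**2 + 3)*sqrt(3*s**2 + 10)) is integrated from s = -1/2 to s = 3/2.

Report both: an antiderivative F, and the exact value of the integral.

Antiderivative: F(s) = 4*sqrt(s**2/2 + 5/3)/3 + 3*sqrt(2*s**2 + 3) - atan(2*s); value = -3*sqrt(14)/2 - sqrt(258)/9 - atan(3) - pi/4 + sqrt(402)/9 + 3*sqrt(30)/2

An antiderivative F(s) passes only if d/ds[F] lands on f(s) exactly.
F(s) = 4*sqrt(s**2/2 + 5/3)/3 + 3*sqrt(2*s**2 + 3) - atan(2*s) is an antiderivative of f.
Check: d/ds[4*sqrt(s**2/2 + 5/3)/3 + 3*sqrt(2*s**2 + 3) - atan(2*s)] = (8*sqrt(6)*s**3*sqrt(2*s**2 + 3) + 72*s**3*sqrt(3*s**2 + 10) + 2*sqrt(6)*s*sqrt(2*s**2 + 3) + 18*s*sqrt(3*s**2 + 10) - 6*sqrt(2*s**2 + 3)*sqrt(3*s**2 + 10))/(12*s**2*sqrt(2*s**2 + 3)*sqrt(3*s**2 + 10) + 3*sqrt(2*s**2 + 3)*sqrt(3*s**2 + 10)) = f(s).
F(3/2) = -atan(3) + sqrt(402)/9 + 3*sqrt(30)/2; F(-1/2) = pi/4 + sqrt(258)/9 + 3*sqrt(14)/2.
Integral = F(3/2) - F(-1/2) = -3*sqrt(14)/2 - sqrt(258)/9 - atan(3) - pi/4 + sqrt(402)/9 + 3*sqrt(30)/2.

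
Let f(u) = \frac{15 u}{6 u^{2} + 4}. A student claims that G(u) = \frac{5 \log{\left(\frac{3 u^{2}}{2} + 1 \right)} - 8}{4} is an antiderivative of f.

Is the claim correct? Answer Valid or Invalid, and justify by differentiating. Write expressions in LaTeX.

Valid. The derivative of G reproduces f.

d/du[G] = \frac{15 u}{6 u^{2} + 4}
This equals f(u) exactly, so the claim holds.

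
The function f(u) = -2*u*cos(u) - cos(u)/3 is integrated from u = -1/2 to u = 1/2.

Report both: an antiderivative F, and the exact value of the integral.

Antiderivative: F(u) = -2*u*sin(u) - sin(u)/3 - 2*cos(u); value = -2*sin(1/2)/3

The integrand splits into summands that can be handled one at a time.
F(u) = -2*u*sin(u) - sin(u)/3 - 2*cos(u) is an antiderivative of f.
Check: d/du[-2*u*sin(u) - sin(u)/3 - 2*cos(u)] = -2*u*cos(u) - cos(u)/3 = f(u).
F(1/2) = -2*cos(1/2) - 4*sin(1/2)/3; F(-1/2) = -2*cos(1/2) - 2*sin(1/2)/3.
Integral = F(1/2) - F(-1/2) = -2*sin(1/2)/3.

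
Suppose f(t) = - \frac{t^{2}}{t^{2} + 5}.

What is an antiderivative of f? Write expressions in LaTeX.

Recover f(t) by differentiating a candidate F(t); any mismatch rules it out.
Check: d/dt[- t + \sqrt{5} \operatorname{atan}{\left(\frac{\sqrt{5} t}{5} \right)}] = - \frac{t^{2}}{t^{2} + 5} = f(t).

An antiderivative is F(t) = - t + \sqrt{5} \operatorname{atan}{\left(\frac{\sqrt{5} t}{5} \right)}.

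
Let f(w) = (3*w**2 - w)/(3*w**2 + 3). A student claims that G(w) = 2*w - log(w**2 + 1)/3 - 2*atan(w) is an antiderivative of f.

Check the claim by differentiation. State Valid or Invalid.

Invalid: d/dw[G] - f = (3*w**2 - w)/(3*w**2 + 3), which is not 0.

d/dw[G] = (6*w**2 - 2*w)/(3*w**2 + 3)
d/dw[G] - f(w) = (3*w**2 - w)/(3*w**2 + 3) != 0.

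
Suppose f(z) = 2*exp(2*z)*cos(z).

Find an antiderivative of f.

An antiderivative is F(z) = 2*exp(2*z)*sin(z)/5 + 4*exp(2*z)*cos(z)/5.

Recover f(z) by differentiating a candidate F(z); any mismatch rules it out.
Check: d/dz[2*exp(2*z)*sin(z)/5 + 4*exp(2*z)*cos(z)/5] = 2*exp(2*z)*cos(z) = f(z).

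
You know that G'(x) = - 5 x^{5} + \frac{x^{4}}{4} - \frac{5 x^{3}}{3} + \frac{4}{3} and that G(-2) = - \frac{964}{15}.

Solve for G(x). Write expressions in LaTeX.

The integrand splits into summands that can be handled one at a time.
A general antiderivative is - \frac{5 x^{6}}{6} + \frac{x^{5}}{20} - \frac{5 x^{4}}{12} + \frac{4 x}{3} + C.
The condition gives C = - \frac{964}{15} - (- \frac{964}{15}) = 0.
So G(x) = - \frac{5 x^{6}}{6} + \frac{x^{5}}{20} - \frac{5 x^{4}}{12} + \frac{4 x}{3}.
Check: d/dx[- \frac{5 x^{6}}{6} + \frac{x^{5}}{20} - \frac{5 x^{4}}{12} + \frac{4 x}{3}] = - 5 x^{5} + \frac{x^{4}}{4} - \frac{5 x^{3}}{3} + \frac{4}{3} = G'(x).

G(x) = - \frac{5 x^{6}}{6} + \frac{x^{5}}{20} - \frac{5 x^{4}}{12} + \frac{4 x}{3}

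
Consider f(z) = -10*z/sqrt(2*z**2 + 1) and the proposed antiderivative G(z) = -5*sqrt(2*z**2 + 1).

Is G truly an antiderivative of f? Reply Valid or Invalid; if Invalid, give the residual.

Valid: G'(z) = f(z).

d/dz[G] = -10*z/sqrt(2*z**2 + 1)
This equals f(z) exactly, so the claim holds.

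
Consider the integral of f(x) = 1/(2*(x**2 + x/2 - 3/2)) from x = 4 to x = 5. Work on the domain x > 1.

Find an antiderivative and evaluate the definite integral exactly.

Antiderivative: F(x) = -(-log(x - 1) + log(x + 3/2))/5; value = -log(13/2)/5 - log(3)/5 + log(4)/5 + log(11/2)/5

Factor the denominator ((x - 1)*(2*x + 3)) and decompose: f = -2/(5*(2*x + 3)) + 1/(5*(x - 1)); each piece integrates to a log, atan, or power term.
F(x) = -(-log(x - 1) + log(x + 3/2))/5 is an antiderivative of f.
Check: d/dx[-(-log(x - 1) + log(x + 3/2))/5] = 1/(2*x**2 + x - 3), which equals f(x).
F(5) = -log(13/2)/5 + log(4)/5; F(4) = -log(11/2)/5 + log(3)/5.
Integral = F(5) - F(4) = -log(13/2)/5 - log(3)/5 + log(4)/5 + log(11/2)/5.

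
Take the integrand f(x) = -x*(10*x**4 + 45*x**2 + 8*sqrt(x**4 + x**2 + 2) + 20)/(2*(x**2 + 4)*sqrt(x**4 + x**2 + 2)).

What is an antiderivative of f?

Since d/dx undoes antidifferentiation here, F'(x) = f(x) is required of F(x).
Check: d/dx[-5*sqrt(x**4 + x**2 + 2)/2 - 2*log(x**2/2 + 2)] = (-10*x**5 - 45*x**3 - 8*x*sqrt(x**4 + x**2 + 2) - 20*x)/(2*x**2*sqrt(x**4 + x**2 + 2) + 8*sqrt(x**4 + x**2 + 2)), which equals f(x).

An antiderivative is F(x) = -5*sqrt(x**4 + x**2 + 2)/2 - 2*log(x**2/2 + 2).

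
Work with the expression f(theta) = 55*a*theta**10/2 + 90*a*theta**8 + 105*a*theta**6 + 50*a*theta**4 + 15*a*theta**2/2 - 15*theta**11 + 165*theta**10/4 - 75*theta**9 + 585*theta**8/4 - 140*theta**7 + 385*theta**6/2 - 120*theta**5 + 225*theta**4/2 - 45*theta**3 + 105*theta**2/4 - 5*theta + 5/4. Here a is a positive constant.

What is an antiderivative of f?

An antiderivative is F(theta) = -5*theta*(theta**2 + 1)**4*(-2*a*theta**2 + theta**3 - 3*theta**2 + 2*theta - 1)/4.

Recognize the product-rule pattern: f = u'v + uv' with u = -5*(theta**2 + 1)**4/4, v = -2*a*theta**3 + theta**4 - 3*theta**3 + 2*theta**2 - theta, so integration by parts undoes it.
Check: d/dtheta[-5*theta*(theta**2 + 1)**4*(-2*a*theta**2 + theta**3 - 3*theta**2 + 2*theta - 1)/4] = 55*a*theta**10/2 + 90*a*theta**8 + 105*a*theta**6 + 50*a*theta**4 + 15*a*theta**2/2 - 15*theta**11 + 165*theta**10/4 - 75*theta**9 + 585*theta**8/4 - 140*theta**7 + 385*theta**6/2 - 120*theta**5 + 225*theta**4/2 - 45*theta**3 + 105*theta**2/4 - 5*theta + 5/4 = f(theta).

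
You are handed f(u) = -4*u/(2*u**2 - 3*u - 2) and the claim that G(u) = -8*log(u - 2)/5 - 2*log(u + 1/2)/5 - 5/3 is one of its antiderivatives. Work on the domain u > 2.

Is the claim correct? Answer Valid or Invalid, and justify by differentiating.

d/du[G] = -4*u/(2*u**2 - 3*u - 2)
This equals f(u) exactly, so the claim holds.

Valid. The derivative of G reproduces f.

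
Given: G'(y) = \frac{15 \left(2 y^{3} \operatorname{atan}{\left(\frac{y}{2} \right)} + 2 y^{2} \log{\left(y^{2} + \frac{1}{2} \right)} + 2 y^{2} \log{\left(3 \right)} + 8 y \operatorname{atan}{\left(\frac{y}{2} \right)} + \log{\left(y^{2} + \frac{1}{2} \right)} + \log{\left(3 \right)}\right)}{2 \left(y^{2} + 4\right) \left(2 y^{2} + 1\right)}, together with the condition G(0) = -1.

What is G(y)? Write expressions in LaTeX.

G'(y) has the shape u'v + uv' for u = \frac{15 \operatorname{atan}{\left(\frac{y}{2} \right)}}{4} and v = \log{\left(3 y^{2} + \frac{3}{2} \right)} — it is the derivative of the product u*v.
A general antiderivative is \frac{15 \log{\left(3 y^{2} + \frac{3}{2} \right)} \operatorname{atan}{\left(\frac{y}{2} \right)}}{4} + C.
The condition gives C = -1 - (0) = -1.
So G(y) = \frac{15 \log{\left(3 y^{2} + \frac{3}{2} \right)} \operatorname{atan}{\left(\frac{y}{2} \right)}}{4} - 1.
Check: d/dy[\frac{15 \log{\left(3 y^{2} + \frac{3}{2} \right)} \operatorname{atan}{\left(\frac{y}{2} \right)}}{4} - 1] = \frac{30 y^{3} \operatorname{atan}{\left(\frac{y}{2} \right)} + 30 y^{2} \log{\left(y^{2} + \frac{1}{2} \right)} + 30 y^{2} \log{\left(3 \right)} + 120 y \operatorname{atan}{\left(\frac{y}{2} \right)} + 15 \log{\left(y^{2} + \frac{1}{2} \right)} + 15 \log{\left(3 \right)}}{4 y^{4} + 18 y^{2} + 8}, which equals G'(y).

G(y) = \frac{15 \log{\left(3 y^{2} + \frac{3}{2} \right)} \operatorname{atan}{\left(\frac{y}{2} \right)}}{4} - 1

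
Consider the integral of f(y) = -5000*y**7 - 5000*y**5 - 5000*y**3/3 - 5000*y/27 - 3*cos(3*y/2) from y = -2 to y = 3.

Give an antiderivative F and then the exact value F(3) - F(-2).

The integrand splits into summands that can be handled one at a time.
F(y) = (-625*(3*y**2 + 1)**4 - 162*sin(3*y/2))/81 is an antiderivative of f.
Check: d/dy[(-625*(3*y**2 + 1)**4 - 162*sin(3*y/2))/81] = -5000*y**7 - 5000*y**5 - 5000*y**3/3 - 5000*y/27 - 3*cos(3*y/2) = f(y).
F(3) = -384160000/81 - 2*sin(9/2); F(-2) = -17850625/81 + 2*sin(3).
Integral = F(3) - F(-2) = -122103125/27 - 2*sin(3) - 2*sin(9/2).

Antiderivative: F(y) = (-625*(3*y**2 + 1)**4 - 162*sin(3*y/2))/81; value = -122103125/27 - 2*sin(3) - 2*sin(9/2)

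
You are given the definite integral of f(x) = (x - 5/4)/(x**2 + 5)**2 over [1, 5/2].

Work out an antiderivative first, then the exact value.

Since d/dx undoes antidifferentiation here, F'(x) = f(x) is required of F(x).
F(x) = (-x - 4)/(8*x**2 + 40) - sqrt(5)*atan(sqrt(5)*x/5)/40 is an antiderivative of f.
Check: d/dx[(-x - 4)/(8*x**2 + 40) - sqrt(5)*atan(sqrt(5)*x/5)/40] = (4*x - 5)/(4*x**4 + 40*x**2 + 100), which equals f(x).
F(5/2) = -13/180 - sqrt(5)*atan(sqrt(5)/2)/40; F(1) = -5/48 - sqrt(5)*atan(sqrt(5)/5)/40.
Integral = F(5/2) - F(1) = -sqrt(5)*atan(sqrt(5)/2)/40 + sqrt(5)*atan(sqrt(5)/5)/40 + 23/720.

Antiderivative: F(x) = (-x - 4)/(8*x**2 + 40) - sqrt(5)*atan(sqrt(5)*x/5)/40; value = -sqrt(5)*atan(sqrt(5)/2)/40 + sqrt(5)*atan(sqrt(5)/5)/40 + 23/720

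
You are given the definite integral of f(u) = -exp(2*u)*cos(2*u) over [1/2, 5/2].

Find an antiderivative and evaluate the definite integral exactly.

Antiderivative: F(u) = -exp(2*u)*sin(2*u)/4 - exp(2*u)*cos(2*u)/4; value = -exp(5)*cos(5)/4 + exp(1)*cos(1)/4 + exp(1)*sin(1)/4 - exp(5)*sin(5)/4

A candidate is checked by its d/du: the result must match f(u).
F(u) = -exp(2*u)*sin(2*u)/4 - exp(2*u)*cos(2*u)/4 is an antiderivative of f.
Check: d/du[-exp(2*u)*sin(2*u)/4 - exp(2*u)*cos(2*u)/4] = -exp(2*u)*cos(2*u) = f(u).
F(5/2) = -exp(5)*cos(5)/4 - exp(5)*sin(5)/4; F(1/2) = -exp(1)*sin(1)/4 - exp(1)*cos(1)/4.
Integral = F(5/2) - F(1/2) = -exp(5)*cos(5)/4 + exp(1)*cos(1)/4 + exp(1)*sin(1)/4 - exp(5)*sin(5)/4.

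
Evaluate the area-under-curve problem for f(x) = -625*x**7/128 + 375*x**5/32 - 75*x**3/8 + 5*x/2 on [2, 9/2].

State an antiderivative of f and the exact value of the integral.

Antiderivative: F(x) = -625*x**8/1024 + 125*x**6/64 - 75*x**4/32 + 5*x**2/4; value = -22881267825/262144

The substitution u = 5*x**2/4 - 1 works: f is exactly (dF/du)*(du/dx) for that inner function.
F(x) = -625*x**8/1024 + 125*x**6/64 - 75*x**4/32 + 5*x**2/4 is an antiderivative of f.
Check: d/dx[-625*x**8/1024 + 125*x**6/64 - 75*x**4/32 + 5*x**2/4] = -625*x**7/128 + 375*x**5/32 - 75*x**3/8 + 5*x/2 = f(x).
F(9/2) = -22897979505/262144; F(2) = -255/4.
Integral = F(9/2) - F(2) = -22881267825/262144.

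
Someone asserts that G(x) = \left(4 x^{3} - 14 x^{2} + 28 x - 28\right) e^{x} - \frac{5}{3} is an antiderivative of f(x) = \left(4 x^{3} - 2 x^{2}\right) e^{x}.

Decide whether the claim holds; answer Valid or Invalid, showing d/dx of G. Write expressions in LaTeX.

d/dx[G] = 4 x^{3} e^{x} - 2 x^{2} e^{x}
This equals f(x) exactly, so the claim holds.

Valid - the claim checks out under differentiation.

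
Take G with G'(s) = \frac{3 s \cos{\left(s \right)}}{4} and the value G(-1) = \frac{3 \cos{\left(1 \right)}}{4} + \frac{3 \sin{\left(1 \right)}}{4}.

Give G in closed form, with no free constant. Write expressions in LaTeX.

Recover the given G'(s) by differentiating a candidate G(s); any mismatch rules it out.
A general antiderivative is \frac{3 s \sin{\left(s \right)}}{4} + \frac{3 \cos{\left(s \right)}}{4} + C.
The condition gives C = \frac{3 \cos{\left(1 \right)}}{4} + \frac{3 \sin{\left(1 \right)}}{4} - (\frac{3 \cos{\left(1 \right)}}{4} + \frac{3 \sin{\left(1 \right)}}{4}) = 0.
So G(s) = \frac{3 \left(s \sin{\left(s \right)} + \cos{\left(s \right)}\right)}{4}.
Check: d/ds[\frac{3 \left(s \sin{\left(s \right)} + \cos{\left(s \right)}\right)}{4}] = \frac{3 s \cos{\left(s \right)}}{4} = G'(s).

G(s) = \frac{3 \left(s \sin{\left(s \right)} + \cos{\left(s \right)}\right)}{4}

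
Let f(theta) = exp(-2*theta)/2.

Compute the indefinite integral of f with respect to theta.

Recover f(theta) by differentiating a candidate F(theta); any mismatch rules it out.
Check: d/dtheta[-exp(-2*theta)/4] = exp(-2*theta)/2 = f(theta).

F(theta) = -exp(-2*theta)/4 + C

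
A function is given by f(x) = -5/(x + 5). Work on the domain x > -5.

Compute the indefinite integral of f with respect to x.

Differentiate the proposed F(x) back; it has to land on f(x) exactly.
Check: d/dx[-5*log(x + 5)] = -5/(x + 5) = f(x).

F(x) = -5*log(x + 5) + C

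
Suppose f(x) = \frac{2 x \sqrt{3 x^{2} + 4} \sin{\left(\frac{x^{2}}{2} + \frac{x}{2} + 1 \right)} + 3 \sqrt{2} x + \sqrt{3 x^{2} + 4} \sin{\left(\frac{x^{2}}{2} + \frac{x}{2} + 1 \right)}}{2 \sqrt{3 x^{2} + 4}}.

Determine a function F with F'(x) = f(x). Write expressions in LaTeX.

For F(x) to be correct the identity F'(x) - f(x) = 0 must hold.
Check: d/dx[\frac{\sqrt{2} \left(\sqrt{3 x^{2} + 4} - \sqrt{2} \cos{\left(\frac{x^{2}}{2} + \frac{x}{2} + 1 \right)}\right)}{2}] = \frac{2 x \sqrt{3 x^{2} + 4} \sin{\left(\frac{x^{2}}{2} + \frac{x}{2} + 1 \right)} + 3 \sqrt{2} x + \sqrt{3 x^{2} + 4} \sin{\left(\frac{x^{2}}{2} + \frac{x}{2} + 1 \right)}}{2 \sqrt{3 x^{2} + 4}} = f(x).

An antiderivative is F(x) = \frac{\sqrt{2} \left(\sqrt{3 x^{2} + 4} - \sqrt{2} \cos{\left(\frac{x^{2}}{2} + \frac{x}{2} + 1 \right)}\right)}{2}.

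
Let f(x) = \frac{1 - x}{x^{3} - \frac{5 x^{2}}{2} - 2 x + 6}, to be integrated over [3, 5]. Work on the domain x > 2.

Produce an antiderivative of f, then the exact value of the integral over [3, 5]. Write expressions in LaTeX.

The denominator factors as \left(x - 2\right)^{2} \left(2 x + 3\right); partial fractions split f into directly integrable pieces: \frac{20}{49 \left(2 x + 3\right)} - \frac{10}{49 \left(x - 2\right)} - \frac{2}{7 \left(x - 2\right)^{2}}.
F(x) = \frac{2 \left(- 5 \left(x - 2\right) \log{\left(x - 2 \right)} + 5 \left(x - 2\right) \log{\left(x + \frac{3}{2} \right)} + 7\right)}{49 \left(x - 2\right)} is an antiderivative of f.
Check: d/dx[\frac{2 \left(- 5 \left(x - 2\right) \log{\left(x - 2 \right)} + 5 \left(x - 2\right) \log{\left(x + \frac{3}{2} \right)} + 7\right)}{49 \left(x - 2\right)}] = \frac{2 - 2 x}{2 x^{3} - 5 x^{2} - 4 x + 12}, which equals f(x).
F(5) = - \frac{10 \log{\left(3 \right)}}{49} + \frac{2}{21} + \frac{10 \log{\left(\frac{13}{2} \right)}}{49}; F(3) = \frac{2}{7} + \frac{10 \log{\left(\frac{9}{2} \right)}}{49}.
Integral = F(5) - F(3) = - \frac{10 \log{\left(\frac{9}{2} \right)}}{49} - \frac{10 \log{\left(3 \right)}}{49} - \frac{4}{21} + \frac{10 \log{\left(\frac{13}{2} \right)}}{49}.

Antiderivative: F(x) = \frac{2 \left(- 5 \left(x - 2\right) \log{\left(x - 2 \right)} + 5 \left(x - 2\right) \log{\left(x + \frac{3}{2} \right)} + 7\right)}{49 \left(x - 2\right)}; value = - \frac{10 \log{\left(\frac{9}{2} \right)}}{49} - \frac{10 \log{\left(3 \right)}}{49} - \frac{4}{21} + \frac{10 \log{\left(\frac{13}{2} \right)}}{49}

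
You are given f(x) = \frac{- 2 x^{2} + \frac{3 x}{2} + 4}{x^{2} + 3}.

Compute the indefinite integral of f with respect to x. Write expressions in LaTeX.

F(x) = - \frac{24 x - 9 \log{\left(x^{2} + 3 \right)} - 40 \sqrt{3} \operatorname{atan}{\left(\frac{\sqrt{3} x}{3} \right)}}{12} + C

Recover f(x) by differentiating a candidate F(x); any mismatch rules it out.
Check: d/dx[- \frac{24 x - 9 \log{\left(x^{2} + 3 \right)} - 40 \sqrt{3} \operatorname{atan}{\left(\frac{\sqrt{3} x}{3} \right)}}{12}] = \frac{- 4 x^{2} + 3 x + 8}{2 x^{2} + 6}, which equals f(x).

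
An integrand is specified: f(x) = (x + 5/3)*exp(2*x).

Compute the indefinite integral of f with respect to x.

F(x) = (6*x + 7)*exp(2*x)/12 + C

Recognize the product-rule pattern: f = u'v + uv' with u = x/2 + 7/12, v = exp(2*x), so integration by parts undoes it.
Check: d/dx[(6*x + 7)*exp(2*x)/12] = x*exp(2*x) + 5*exp(2*x)/3, which equals f(x).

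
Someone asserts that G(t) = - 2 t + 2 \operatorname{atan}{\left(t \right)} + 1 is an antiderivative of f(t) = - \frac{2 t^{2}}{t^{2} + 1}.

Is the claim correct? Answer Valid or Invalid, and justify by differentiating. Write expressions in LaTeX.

d/dt[G] = - \frac{2 t^{2}}{t^{2} + 1}
This equals f(t) exactly, so the claim holds.

Valid. The derivative of G reproduces f.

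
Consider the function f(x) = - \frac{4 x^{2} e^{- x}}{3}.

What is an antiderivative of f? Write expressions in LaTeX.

An antiderivative is F(x) = \frac{\left(4 x^{2} + 8 x + 8\right) e^{- x}}{3}.

f has the shape u'v + uv' for u = \frac{4 x^{2}}{3} + \frac{8 x}{3} + \frac{8}{3} and v = e^{- x} — it is the derivative of the product u*v.
Check: d/dx[\frac{\left(4 x^{2} + 8 x + 8\right) e^{- x}}{3}] = - \frac{4 x^{2} e^{- x}}{3} = f(x).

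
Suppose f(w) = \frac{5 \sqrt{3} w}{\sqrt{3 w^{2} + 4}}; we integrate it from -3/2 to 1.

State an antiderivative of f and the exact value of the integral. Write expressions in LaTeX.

Antiderivative: F(w) = \frac{5 \sqrt{3} \sqrt{3 w^{2} + 4}}{3}; value = - \frac{5 \sqrt{129}}{6} + \frac{5 \sqrt{21}}{3}

f matches the chain-rule pattern g'(h)*h' with inner function h(w) = w^{2} + \frac{4}{3}; substituting u = h(w) collapses the integral.
F(w) = \frac{5 \sqrt{3} \sqrt{3 w^{2} + 4}}{3} is an antiderivative of f.
Check: d/dw[\frac{5 \sqrt{3} \sqrt{3 w^{2} + 4}}{3}] = \frac{5 \sqrt{3} w}{\sqrt{3 w^{2} + 4}} = f(w).
F(1) = \frac{5 \sqrt{21}}{3}; F(-3/2) = \frac{5 \sqrt{129}}{6}.
Integral = F(1) - F(-3/2) = - \frac{5 \sqrt{129}}{6} + \frac{5 \sqrt{21}}{3}.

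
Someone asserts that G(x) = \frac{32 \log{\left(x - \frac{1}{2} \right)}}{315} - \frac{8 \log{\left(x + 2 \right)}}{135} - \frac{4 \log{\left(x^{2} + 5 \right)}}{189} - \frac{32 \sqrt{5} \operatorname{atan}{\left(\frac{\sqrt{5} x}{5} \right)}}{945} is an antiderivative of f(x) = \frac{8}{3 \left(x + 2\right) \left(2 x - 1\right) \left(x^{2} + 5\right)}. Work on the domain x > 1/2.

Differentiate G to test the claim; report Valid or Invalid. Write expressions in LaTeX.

Valid. The derivative of G reproduces f.

d/dx[G] = \frac{8}{6 x^{4} + 9 x^{3} + 24 x^{2} + 45 x - 30}
This equals f(x) exactly, so the claim holds.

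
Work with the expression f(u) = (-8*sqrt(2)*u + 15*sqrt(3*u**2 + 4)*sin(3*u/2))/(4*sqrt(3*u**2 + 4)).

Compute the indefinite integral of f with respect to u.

Recover f(u) by differentiating a candidate F(u); any mismatch rules it out.
Check: d/du[-4*sqrt(3*u**2/2 + 2)/3 - 5*cos(3*u/2)/2] = (-8*sqrt(2)*u + 15*sqrt(3*u**2 + 4)*sin(3*u/2))/(4*sqrt(3*u**2 + 4)) = f(u).

F(u) = -4*sqrt(3*u**2/2 + 2)/3 - 5*cos(3*u/2)/2 + C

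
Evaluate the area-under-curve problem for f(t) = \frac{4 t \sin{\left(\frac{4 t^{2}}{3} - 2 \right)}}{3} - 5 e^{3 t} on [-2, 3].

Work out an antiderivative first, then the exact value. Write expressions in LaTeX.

The integrand splits into summands that can be handled one at a time.
F(t) = - \frac{5 e^{3 t}}{3} - \frac{\cos{\left(\frac{4 t^{2}}{3} - 2 \right)}}{2} is an antiderivative of f.
Check: d/dt[- \frac{5 e^{3 t}}{3} - \frac{\cos{\left(\frac{4 t^{2}}{3} - 2 \right)}}{2}] = \frac{4 t \sin{\left(\frac{4 t^{2}}{3} - 2 \right)}}{3} - 5 e^{3 t} = f(t).
F(3) = - \frac{5 e^{9}}{3} - \frac{\cos{\left(10 \right)}}{2}; F(-2) = - \frac{5}{3 e^{6}} - \frac{\cos{\left(\frac{10}{3} \right)}}{2}.
Integral = F(3) - F(-2) = - \frac{5 e^{9}}{3} + \frac{\cos{\left(\frac{10}{3} \right)}}{2} + \frac{5}{3 e^{6}} - \frac{\cos{\left(10 \right)}}{2}.

Antiderivative: F(t) = - \frac{5 e^{3 t}}{3} - \frac{\cos{\left(\frac{4 t^{2}}{3} - 2 \right)}}{2}; value = - \frac{5 e^{9}}{3} + \frac{\cos{\left(\frac{10}{3} \right)}}{2} + \frac{5}{3 e^{6}} - \frac{\cos{\left(10 \right)}}{2}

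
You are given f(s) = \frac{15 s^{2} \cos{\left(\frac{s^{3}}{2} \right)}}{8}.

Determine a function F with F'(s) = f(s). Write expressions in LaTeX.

An antiderivative is F(s) = \frac{5 \sin{\left(\frac{s^{3}}{2} \right)}}{4}.

The substitution u = \frac{s^{3}}{2} works: f is exactly (dF/du)*(du/ds) for that inner function.
Check: d/ds[\frac{5 \sin{\left(\frac{s^{3}}{2} \right)}}{4}] = \frac{15 s^{2} \cos{\left(\frac{s^{3}}{2} \right)}}{8} = f(s).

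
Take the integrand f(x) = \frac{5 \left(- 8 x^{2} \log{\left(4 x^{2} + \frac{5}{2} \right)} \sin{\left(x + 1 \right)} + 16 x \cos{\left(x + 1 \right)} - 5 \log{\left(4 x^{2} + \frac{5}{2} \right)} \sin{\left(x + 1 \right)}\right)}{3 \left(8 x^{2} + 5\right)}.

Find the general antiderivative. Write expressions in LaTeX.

f has the shape u'v + uv' for u = \frac{5 \cos{\left(x + 1 \right)}}{3} and v = \log{\left(4 x^{2} + \frac{5}{2} \right)} — it is the derivative of the product u*v.
Check: d/dx[\frac{5 \log{\left(4 x^{2} + \frac{5}{2} \right)} \cos{\left(x + 1 \right)}}{3}] = \frac{- 40 x^{2} \log{\left(4 x^{2} + \frac{5}{2} \right)} \sin{\left(x + 1 \right)} + 80 x \cos{\left(x + 1 \right)} - 25 \log{\left(4 x^{2} + \frac{5}{2} \right)} \sin{\left(x + 1 \right)}}{24 x^{2} + 15}, which equals f(x).

F(x) = \frac{5 \log{\left(4 x^{2} + \frac{5}{2} \right)} \cos{\left(x + 1 \right)}}{3} + C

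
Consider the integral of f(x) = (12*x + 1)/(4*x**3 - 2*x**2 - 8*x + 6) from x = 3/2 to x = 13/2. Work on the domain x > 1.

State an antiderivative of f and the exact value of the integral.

Factor the denominator (2*(x - 1)**2*(2*x + 3)) and decompose: f = -34/(25*(2*x + 3)) + 17/(25*(x - 1)) + 13/(10*(x - 1)**2); each piece integrates to a log, atan, or power term.
F(x) = 17*log(x - 1)/25 - 17*log(x + 3/2)/25 - 13/(10*x - 10) is an antiderivative of f.
Check: d/dx[17*log(x - 1)/25 - 17*log(x + 3/2)/25 - 13/(10*x - 10)] = (12*x + 1)/(4*x**3 - 2*x**2 - 8*x + 6) = f(x).
F(13/2) = -17*log(8)/25 - 13/55 + 17*log(11/2)/25; F(3/2) = -13/5 - 17*log(3)/25 - 17*log(2)/25.
Integral = F(13/2) - F(3/2) = -17*log(8)/25 + 17*log(2)/25 + 17*log(3)/25 + 17*log(11/2)/25 + 26/11.

Antiderivative: F(x) = 17*log(x - 1)/25 - 17*log(x + 3/2)/25 - 13/(10*x - 10); value = -17*log(8)/25 + 17*log(2)/25 + 17*log(3)/25 + 17*log(11/2)/25 + 26/11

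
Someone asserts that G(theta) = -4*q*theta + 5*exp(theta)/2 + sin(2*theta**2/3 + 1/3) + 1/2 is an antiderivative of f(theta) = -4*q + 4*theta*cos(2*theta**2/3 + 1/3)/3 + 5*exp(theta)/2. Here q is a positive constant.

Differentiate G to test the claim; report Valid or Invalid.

Valid - the claim checks out under differentiation.

d/dtheta[G] = -4*q + 4*theta*cos(2*theta**2/3 + 1/3)/3 + 5*exp(theta)/2
This equals f(theta) exactly, so the claim holds.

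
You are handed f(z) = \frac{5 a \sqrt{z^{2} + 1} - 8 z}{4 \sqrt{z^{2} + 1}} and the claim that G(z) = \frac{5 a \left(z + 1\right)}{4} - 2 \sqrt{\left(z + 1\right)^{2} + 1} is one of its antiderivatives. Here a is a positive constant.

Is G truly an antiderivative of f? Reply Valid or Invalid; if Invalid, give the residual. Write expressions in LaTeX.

Invalid: d/dz[G] - f = \frac{- 2 z \sqrt{z^{2} + 1} + 2 z \sqrt{z^{2} + 2 z + 2} - 2 \sqrt{z^{2} + 1}}{\sqrt{z^{2} + 1} \sqrt{z^{2} + 2 z + 2}}, which is not 0.

d/dz[G] = \frac{5 a \sqrt{z^{2} + 2 z + 2} - 8 z - 8}{4 \sqrt{z^{2} + 2 z + 2}}
d/dz[G] - f(z) = \frac{- 2 z \sqrt{z^{2} + 1} + 2 z \sqrt{z^{2} + 2 z + 2} - 2 \sqrt{z^{2} + 1}}{\sqrt{z^{2} + 1} \sqrt{z^{2} + 2 z + 2}} != 0.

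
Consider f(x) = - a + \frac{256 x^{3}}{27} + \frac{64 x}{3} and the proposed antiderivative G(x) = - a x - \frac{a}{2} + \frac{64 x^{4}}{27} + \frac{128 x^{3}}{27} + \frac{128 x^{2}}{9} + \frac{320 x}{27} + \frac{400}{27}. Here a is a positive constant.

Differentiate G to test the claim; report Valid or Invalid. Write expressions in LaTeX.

d/dx[G] = - a + \frac{256 x^{3}}{27} + \frac{128 x^{2}}{9} + \frac{256 x}{9} + \frac{320}{27}
d/dx[G] - f(x) = \frac{128 x^{2}}{9} + \frac{64 x}{9} + \frac{320}{27} != 0.

Invalid: d/dx[G] - f = \frac{128 x^{2}}{9} + \frac{64 x}{9} + \frac{320}{27}, which is not 0.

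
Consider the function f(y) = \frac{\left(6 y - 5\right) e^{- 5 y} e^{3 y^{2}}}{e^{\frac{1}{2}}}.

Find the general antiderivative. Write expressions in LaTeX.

The substitution u = 3 y^{2} - 5 y - \frac{1}{2} works: f is exactly (dF/du)*(du/dy) for that inner function.
Check: d/dy[\frac{e^{- 5 y} e^{3 y^{2}}}{e^{\frac{1}{2}}}] = \frac{\left(6 y e^{3 y^{2}} - 5 e^{3 y^{2}}\right) e^{- 5 y}}{e^{\frac{1}{2}}}, which equals f(y).

F(y) = \frac{e^{- 5 y} e^{3 y^{2}}}{e^{\frac{1}{2}}} + C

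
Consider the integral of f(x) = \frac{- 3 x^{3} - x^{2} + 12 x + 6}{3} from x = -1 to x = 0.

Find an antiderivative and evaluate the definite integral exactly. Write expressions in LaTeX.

Since d/dx undoes antidifferentiation here, F'(x) = f(x) is required of F(x).
F(x) = - \frac{x^{4}}{4} - \frac{x^{3}}{9} + 2 x^{2} + 2 x is an antiderivative of f.
Check: d/dx[- \frac{x^{4}}{4} - \frac{x^{3}}{9} + 2 x^{2} + 2 x] = - x^{3} - \frac{x^{2}}{3} + 4 x + 2, which equals f(x).
F(0) = 0; F(-1) = - \frac{5}{36}.
Integral = F(0) - F(-1) = \frac{5}{36}.

Antiderivative: F(x) = - \frac{x^{4}}{4} - \frac{x^{3}}{9} + 2 x^{2} + 2 x; value = \frac{5}{36}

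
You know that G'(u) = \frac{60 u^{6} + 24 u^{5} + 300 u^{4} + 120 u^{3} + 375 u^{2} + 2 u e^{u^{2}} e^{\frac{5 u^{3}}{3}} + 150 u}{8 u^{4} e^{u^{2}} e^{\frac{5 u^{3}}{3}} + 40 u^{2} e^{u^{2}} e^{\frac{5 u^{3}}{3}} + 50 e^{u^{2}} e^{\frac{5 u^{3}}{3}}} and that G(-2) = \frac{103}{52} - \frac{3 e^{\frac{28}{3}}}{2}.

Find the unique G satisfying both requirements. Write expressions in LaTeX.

G(u) = - \frac{- 16 u^{2} + 12 u^{2} e^{- u^{2}} e^{- \frac{5 u^{3}}{3}} - 39 + 30 e^{- u^{2}} e^{- \frac{5 u^{3}}{3}}}{4 \left(2 u^{2} + 5\right)}

For G(u) to be correct, d/du[G] must agree with the stated G'(u) identically.
A general antiderivative is - \frac{3 e^{- \frac{5 u^{3}}{3} - u^{2}}}{2} - \frac{1}{4 \left(2 u^{2} + 5\right)} + C.
The condition gives C = \frac{103}{52} - \frac{3 e^{\frac{28}{3}}}{2} - (- \frac{3 e^{\frac{28}{3}}}{2} - \frac{1}{52}) = 2.
So G(u) = - \frac{- 16 u^{2} + 12 u^{2} e^{- u^{2}} e^{- \frac{5 u^{3}}{3}} - 39 + 30 e^{- u^{2}} e^{- \frac{5 u^{3}}{3}}}{4 \left(2 u^{2} + 5\right)}.
Check: d/du[- \frac{- 16 u^{2} + 12 u^{2} e^{- u^{2}} e^{- \frac{5 u^{3}}{3}} - 39 + 30 e^{- u^{2}} e^{- \frac{5 u^{3}}{3}}}{4 \left(2 u^{2} + 5\right)}] = \frac{60 u^{6} + 24 u^{5} + 300 u^{4} + 120 u^{3} + 375 u^{2} + 2 u e^{u^{2}} e^{\frac{5 u^{3}}{3}} + 150 u}{8 u^{4} e^{u^{2}} e^{\frac{5 u^{3}}{3}} + 40 u^{2} e^{u^{2}} e^{\frac{5 u^{3}}{3}} + 50 e^{u^{2}} e^{\frac{5 u^{3}}{3}}} = G'(u).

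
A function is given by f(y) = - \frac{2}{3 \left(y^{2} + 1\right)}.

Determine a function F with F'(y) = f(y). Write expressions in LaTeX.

An antiderivative is F(y) = - \frac{2 \operatorname{atan}{\left(y \right)}}{3}.

An antiderivative F(y) passes only if d/dy[F] lands on f(y) exactly.
Check: d/dy[- \frac{2 \operatorname{atan}{\left(y \right)}}{3}] = - \frac{2}{3 y^{2} + 3}, which equals f(y).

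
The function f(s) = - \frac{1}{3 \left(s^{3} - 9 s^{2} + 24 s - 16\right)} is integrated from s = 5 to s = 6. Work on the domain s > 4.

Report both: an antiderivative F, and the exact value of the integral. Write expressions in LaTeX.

Antiderivative: F(s) = \frac{\log{\left(s - 4 \right)}}{27} - \frac{\log{\left(s - 1 \right)}}{27} + \frac{1}{9 s - 36}; value = - \frac{\log{\left(5 \right)}}{27} - \frac{1}{18} + \frac{\log{\left(2 \right)}}{27} + \frac{\log{\left(4 \right)}}{27}

The denominator factors as 3 \left(s - 4\right)^{2} \left(s - 1\right); partial fractions split f into directly integrable pieces: - \frac{1}{27 \left(s - 1\right)} + \frac{1}{27 \left(s - 4\right)} - \frac{1}{9 \left(s - 4\right)^{2}}.
F(s) = \frac{\log{\left(s - 4 \right)}}{27} - \frac{\log{\left(s - 1 \right)}}{27} + \frac{1}{9 s - 36} is an antiderivative of f.
Check: d/ds[\frac{\log{\left(s - 4 \right)}}{27} - \frac{\log{\left(s - 1 \right)}}{27} + \frac{1}{9 s - 36}] = - \frac{1}{3 s^{3} - 27 s^{2} + 72 s - 48}, which equals f(s).
F(6) = - \frac{\log{\left(5 \right)}}{27} + \frac{\log{\left(2 \right)}}{27} + \frac{1}{18}; F(5) = \frac{1}{9} - \frac{\log{\left(4 \right)}}{27}.
Integral = F(6) - F(5) = - \frac{\log{\left(5 \right)}}{27} - \frac{1}{18} + \frac{\log{\left(2 \right)}}{27} + \frac{\log{\left(4 \right)}}{27}.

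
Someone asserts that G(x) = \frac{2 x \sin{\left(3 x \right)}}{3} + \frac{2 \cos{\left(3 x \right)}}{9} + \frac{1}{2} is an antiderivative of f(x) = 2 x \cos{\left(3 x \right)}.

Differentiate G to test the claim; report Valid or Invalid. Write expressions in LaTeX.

d/dx[G] = 2 x \cos{\left(3 x \right)}
This equals f(x) exactly, so the claim holds.

Valid - differentiating G returns exactly f.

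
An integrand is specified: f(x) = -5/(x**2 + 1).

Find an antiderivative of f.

An antiderivative is F(x) = -5*atan(x).

Since d/dx undoes antidifferentiation here, F'(x) = f(x) is required of F(x).
Check: d/dx[-5*atan(x)] = -5/(x**2 + 1) = f(x).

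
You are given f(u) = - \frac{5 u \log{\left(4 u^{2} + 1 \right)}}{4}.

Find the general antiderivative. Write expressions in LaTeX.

Check any antiderivative F(u) by computing F'(u) and comparing it with f(u).
Check: d/du[- \frac{5 u^{2} \log{\left(4 u^{2} + 1 \right)}}{8} + \frac{5 u^{2}}{8} - \frac{5 \log{\left(4 u^{2} + 1 \right)}}{32}] = - \frac{5 u \log{\left(4 u^{2} + 1 \right)}}{4} = f(u).

F(u) = - \frac{5 u^{2} \log{\left(4 u^{2} + 1 \right)}}{8} + \frac{5 u^{2}}{8} - \frac{5 \log{\left(4 u^{2} + 1 \right)}}{32} + C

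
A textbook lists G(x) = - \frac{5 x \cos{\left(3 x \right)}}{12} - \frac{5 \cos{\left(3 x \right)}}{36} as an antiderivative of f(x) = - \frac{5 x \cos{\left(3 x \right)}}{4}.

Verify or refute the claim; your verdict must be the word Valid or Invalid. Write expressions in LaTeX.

d/dx[G] = \frac{5 x \sin{\left(3 x \right)}}{4} + \frac{5 \sin{\left(3 x \right)}}{12} - \frac{5 \cos{\left(3 x \right)}}{12}
d/dx[G] - f(x) = \frac{5 x \sin{\left(3 x \right)}}{4} + \frac{5 x \cos{\left(3 x \right)}}{4} + \frac{5 \sin{\left(3 x \right)}}{12} - \frac{5 \cos{\left(3 x \right)}}{12} != 0.

Invalid: d/dx[G] - f = \frac{5 x \sin{\left(3 x \right)}}{4} + \frac{5 x \cos{\left(3 x \right)}}{4} + \frac{5 \sin{\left(3 x \right)}}{12} - \frac{5 \cos{\left(3 x \right)}}{12}, which is not 0.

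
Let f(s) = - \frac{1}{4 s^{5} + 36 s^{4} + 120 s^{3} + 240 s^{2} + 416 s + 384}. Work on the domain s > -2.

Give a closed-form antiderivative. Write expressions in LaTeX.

The denominator factors as 4 \left(s + 2\right) \left(s + 3\right) \left(s + 4\right) \left(s^{2} + 4\right); partial fractions split f into directly integrable pieces: \frac{11 s + 6}{4160 \left(s^{2} + 4\right)} - \frac{1}{160 \left(s + 4\right)} + \frac{1}{52 \left(s + 3\right)} - \frac{1}{64 \left(s + 2\right)}.
Check: d/ds[- \frac{\log{\left(s + 2 \right)}}{64} + \frac{\log{\left(s + 3 \right)}}{52} - \frac{\log{\left(s + 4 \right)}}{160} + \frac{11 \log{\left(s^{2} + 4 \right)}}{8320} + \frac{3 \operatorname{atan}{\left(\frac{s}{2} \right)}}{4160}] = - \frac{1}{4 s^{5} + 36 s^{4} + 120 s^{3} + 240 s^{2} + 416 s + 384} = f(s).

An antiderivative is F(s) = - \frac{\log{\left(s + 2 \right)}}{64} + \frac{\log{\left(s + 3 \right)}}{52} - \frac{\log{\left(s + 4 \right)}}{160} + \frac{11 \log{\left(s^{2} + 4 \right)}}{8320} + \frac{3 \operatorname{atan}{\left(\frac{s}{2} \right)}}{4160}.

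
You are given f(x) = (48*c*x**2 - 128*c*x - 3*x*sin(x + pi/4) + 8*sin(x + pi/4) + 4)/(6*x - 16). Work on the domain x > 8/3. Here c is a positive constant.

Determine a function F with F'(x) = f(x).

Recover f(x) by differentiating a candidate F(x); any mismatch rules it out.
Check: d/dx[(24*c*x**2 + 4*log(3*x/2 - 4) + 3*cos(x + pi/4))/6] = (48*c*x**2 - 128*c*x - 3*x*sin(x + pi/4) + 8*sin(x + pi/4) + 4)/(6*x - 16) = f(x).

An antiderivative is F(x) = (24*c*x**2 + 4*log(3*x/2 - 4) + 3*cos(x + pi/4))/6.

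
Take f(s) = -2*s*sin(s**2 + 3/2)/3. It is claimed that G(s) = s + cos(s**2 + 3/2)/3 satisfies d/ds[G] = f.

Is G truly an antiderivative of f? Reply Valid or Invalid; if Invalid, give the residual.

Invalid: d/ds[G] - f = 1, which is not 0.

d/ds[G] = -2*s*sin(s**2 + 3/2)/3 + 1
d/ds[G] - f(s) = 1 != 0.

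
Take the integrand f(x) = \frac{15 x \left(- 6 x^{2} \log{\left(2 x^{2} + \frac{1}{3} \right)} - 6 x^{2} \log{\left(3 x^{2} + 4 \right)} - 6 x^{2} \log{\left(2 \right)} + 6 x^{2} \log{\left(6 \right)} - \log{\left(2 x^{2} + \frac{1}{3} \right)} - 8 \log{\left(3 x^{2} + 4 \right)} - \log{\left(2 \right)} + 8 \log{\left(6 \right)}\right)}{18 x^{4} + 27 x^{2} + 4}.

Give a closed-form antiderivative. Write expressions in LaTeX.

An antiderivative is F(x) = - \frac{5 \log{\left(\frac{x^{2}}{2} + \frac{2}{3} \right)} \log{\left(4 x^{2} + \frac{2}{3} \right)}}{2}.

f has the shape u'v + uv' for u = - \frac{5 \log{\left(\frac{x^{2}}{2} + \frac{2}{3} \right)}}{2} and v = \log{\left(4 x^{2} + \frac{2}{3} \right)} — it is the derivative of the product u*v.
Check: d/dx[- \frac{5 \log{\left(\frac{x^{2}}{2} + \frac{2}{3} \right)} \log{\left(4 x^{2} + \frac{2}{3} \right)}}{2}] = \frac{- 90 x^{3} \log{\left(2 x^{2} + \frac{1}{3} \right)} - 90 x^{3} \log{\left(3 x^{2} + 4 \right)} - 90 x^{3} \log{\left(2 \right)} + 90 x^{3} \log{\left(6 \right)} - 15 x \log{\left(2 x^{2} + \frac{1}{3} \right)} - 120 x \log{\left(3 x^{2} + 4 \right)} - 15 x \log{\left(2 \right)} + 120 x \log{\left(6 \right)}}{18 x^{4} + 27 x^{2} + 4}, which equals f(x).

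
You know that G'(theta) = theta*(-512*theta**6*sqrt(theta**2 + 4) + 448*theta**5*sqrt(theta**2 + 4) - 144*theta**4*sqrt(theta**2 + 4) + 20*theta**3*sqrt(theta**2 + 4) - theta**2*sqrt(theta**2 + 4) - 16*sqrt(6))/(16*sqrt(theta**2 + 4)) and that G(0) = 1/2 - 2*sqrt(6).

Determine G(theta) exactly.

G(theta) = -4*theta**8 + 4*theta**7 - 3*theta**6/2 + theta**5/4 - theta**4/64 - 2*sqrt(3*theta**2/2 + 6) + 1/2

Differentiate the proposed G(theta) back; it has to land on the given G'(theta).
A general antiderivative is -(-2*theta**2 + theta/2)**4/4 - 2*sqrt(3*theta**2/2 + 6) + C.
The condition gives C = 1/2 - 2*sqrt(6) - (-2*sqrt(6)) = 1/2.
So G(theta) = -4*theta**8 + 4*theta**7 - 3*theta**6/2 + theta**5/4 - theta**4/64 - 2*sqrt(3*theta**2/2 + 6) + 1/2.
Check: d/dtheta[-4*theta**8 + 4*theta**7 - 3*theta**6/2 + theta**5/4 - theta**4/64 - 2*sqrt(3*theta**2/2 + 6) + 1/2] = (-512*theta**7*sqrt(theta**2 + 4) + 448*theta**6*sqrt(theta**2 + 4) - 144*theta**5*sqrt(theta**2 + 4) + 20*theta**4*sqrt(theta**2 + 4) - theta**3*sqrt(theta**2 + 4) - 16*sqrt(6)*theta)/(16*sqrt(theta**2 + 4)), which equals G'(theta).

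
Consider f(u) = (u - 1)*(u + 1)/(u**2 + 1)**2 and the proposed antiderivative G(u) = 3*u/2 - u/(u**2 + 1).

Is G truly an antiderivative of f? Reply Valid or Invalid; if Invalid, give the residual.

d/du[G] = (3*u**4 + 8*u**2 + 1)/(2*u**4 + 4*u**2 + 2)
d/du[G] - f(u) = 3/2 != 0.

Invalid: d/du[G] - f = 3/2, which is not 0.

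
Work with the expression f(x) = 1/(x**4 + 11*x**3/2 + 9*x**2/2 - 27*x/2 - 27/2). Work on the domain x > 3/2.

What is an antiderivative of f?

The denominator factors as (x + 1)*(x + 3)**2*(2*x - 3); partial fractions split f into directly integrable pieces: 16/(405*(2*x - 3)) + 13/(162*(x + 3)) + 1/(9*(x + 3)**2) - 1/(10*(x + 1)).
Check: d/dx[8*log(x - 3/2)/405 - log(x + 1)/10 + 13*log(x + 3)/162 - 2/(18*x + 54)] = 2/(2*x**4 + 11*x**3 + 9*x**2 - 27*x - 27), which equals f(x).

An antiderivative is F(x) = 8*log(x - 3/2)/405 - log(x + 1)/10 + 13*log(x + 3)/162 - 2/(18*x + 54).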